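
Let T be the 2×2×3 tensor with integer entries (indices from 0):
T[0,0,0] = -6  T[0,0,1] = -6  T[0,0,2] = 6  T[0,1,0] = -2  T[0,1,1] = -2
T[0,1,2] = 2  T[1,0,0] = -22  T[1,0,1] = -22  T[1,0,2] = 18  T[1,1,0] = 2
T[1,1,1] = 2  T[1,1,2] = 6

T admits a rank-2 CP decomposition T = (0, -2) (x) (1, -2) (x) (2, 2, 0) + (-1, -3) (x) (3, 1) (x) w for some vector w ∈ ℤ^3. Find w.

w = (2, 2, -2)

Subtract the known terms from T to get the rank-1 residual R = (-1, -3) (x) (3, 1) (x) w, so R[i,j,k] = a[i]·b[j]·w[k]. Pick indices with nonzero a[0]·b[0] = (-1)·(3) = -3. Only the fibre through (0,0,·) is needed: R[0,0,:] = T[0,0,:] − Σₗ aₗ[0]bₗ[0]cₗ = [-6, -6, 6] − (0)·(1)·(2, 2, 0) = [-6, -6, 6]. Then w[k] = R[0,0,k] / -3 for each k, giving w = [-6, -6, 6] / -3 = (2, 2, -2).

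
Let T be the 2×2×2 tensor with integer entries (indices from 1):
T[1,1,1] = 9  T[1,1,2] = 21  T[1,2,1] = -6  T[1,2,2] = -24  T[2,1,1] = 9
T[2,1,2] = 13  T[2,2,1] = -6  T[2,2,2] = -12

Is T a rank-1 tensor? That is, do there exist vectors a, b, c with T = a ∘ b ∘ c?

No

The mode-2 unfolding of T (rows indexed by j, columns by (i,k) = (1,1), (1,2), (2,1), (2,2)) is [[9, 21, 9, 13], [-6, -24, -6, -12]].
There the 2×2 minor on rows j ∈ {1, 2}, columns (i,k) ∈ {(1,1), (1,2)} is det [[9, 21], [-6, -24]] = -90 ≠ 0, so this unfolding has rank ≥ 2; CP rank is at least every unfolding rank, so rank(T) ≥ 2.
In particular rank(T) ≥ 2 > 1, so T is not rank-1.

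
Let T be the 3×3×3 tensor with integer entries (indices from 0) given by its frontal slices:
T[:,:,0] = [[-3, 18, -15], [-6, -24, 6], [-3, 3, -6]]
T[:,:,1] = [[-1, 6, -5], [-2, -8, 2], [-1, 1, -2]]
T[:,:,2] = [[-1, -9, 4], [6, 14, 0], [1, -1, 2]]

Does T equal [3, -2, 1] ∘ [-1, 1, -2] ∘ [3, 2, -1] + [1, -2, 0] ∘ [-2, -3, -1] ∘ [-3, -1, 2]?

No

Reconstruct entry (0,0,1) from the claimed factors: Σₗ aₗ[0]bₗ[0]cₗ[1] = (3)·(-1)·(2) + (1)·(-2)·(-1) = -4, but T[0,0,1] = -1. The claim is false.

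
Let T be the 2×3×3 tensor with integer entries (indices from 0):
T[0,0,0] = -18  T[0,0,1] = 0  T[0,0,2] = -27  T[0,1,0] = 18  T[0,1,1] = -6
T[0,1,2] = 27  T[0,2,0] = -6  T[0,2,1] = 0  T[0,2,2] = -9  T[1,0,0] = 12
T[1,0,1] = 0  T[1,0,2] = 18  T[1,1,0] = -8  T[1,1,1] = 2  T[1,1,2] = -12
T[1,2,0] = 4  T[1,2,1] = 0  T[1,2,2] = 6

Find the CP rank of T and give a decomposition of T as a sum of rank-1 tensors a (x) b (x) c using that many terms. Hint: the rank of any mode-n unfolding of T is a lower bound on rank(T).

rank(T) = 2

Lower bound: the mode-1 unfolding of T (rows indexed by i, columns by (j,k) = (0,0), (0,1), (0,2), (1,0), (1,1), (1,2), (2,0), (2,1), (2,2)) is [[-18, 0, -27, 18, -6, 27, -6, 0, -9], [12, 0, 18, -8, 2, -12, 4, 0, 6]].
There the 2×2 minor on rows i ∈ {0, 1}, columns (j,k) ∈ {(0,0), (1,0)} is det [[-18, 18], [12, -8]] = -72 ≠ 0, so this unfolding has rank ≥ 2; CP rank is at least every unfolding rank, so rank(T) ≥ 2. (This is only a lower bound: in general the CP rank may exceed every unfolding rank, so we still need to exhibit 2 rank-1 terms summing to T.)
Upper bound — finding two terms. Write S_k = T[:,:,k] for the frontal slices: S₀ = [[-18, 18, -6], [12, -8, 4]], S₁ = [[0, -6, 0], [0, 2, 0]], S₂ = [[-27, 27, -9], [18, -12, 6]].
If T = a₁ (x) b₁ (x) c₁ + a₂ (x) b₂ (x) c₂ then each S_k = c₁[k]·a₁b₁ᵀ + c₂[k]·a₂b₂ᵀ. S₀ and S₁ are linearly independent, so a₁b₁ᵀ and a₂b₂ᵀ must span the same plane of matrices: they are the rank-1 matrices of the form x·S₀ + y·S₁.
The 2×2 minor of x·S₀ + y·S₁ on rows {0,1}, columns {0,1} is −72·x² + 36·xy = (-36)·(2·x − y)(x), vanishing at (x:y) = (1:2) and (0:1).
M₁ = S₀ + 2·S₁ = [[-18, 6, -6], [12, -4, 4]] = (-2)·[3, -2][3, -1, 1]ᵀ and M₂ = S₁ = [[0, -6, 0], [0, 2, 0]] = (-2)·[3, -1][0, 1, 0]ᵀ, so take a₁ = [3, -2], b₁ = [3, -1, 1], a₂ = [3, -1], b₂ = [0, 1, 0].
Each slice is an integer combination of E₁ = a₁b₁ᵀ and E₂ = a₂b₂ᵀ: S₀ = −2·E₁ + 4·E₂, S₁ = −2·E₂, S₂ = −3·E₁ + 6·E₂; reading off coefficients, c₁ = [-2, 0, -3] and c₂ = [4, -2, 6].
Hence T = [3, -2] (x) [3, -1, 1] (x) [-2, 0, -3] + [3, -1] (x) [0, 1, 0] (x) [4, -2, 6], so rank(T) ≤ 2.
These bounds meet, so rank(T) = 2.
Check entry T[0,2,2] = -9: (3)·(1)·(-3) + (3)·(0)·(6) = -9.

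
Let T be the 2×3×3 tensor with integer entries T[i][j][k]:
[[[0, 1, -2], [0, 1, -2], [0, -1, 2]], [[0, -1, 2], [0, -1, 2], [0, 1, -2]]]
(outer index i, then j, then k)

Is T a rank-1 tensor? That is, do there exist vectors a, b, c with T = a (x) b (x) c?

Yes

If T = a (x) b (x) c then every fibre of T is a multiple of the corresponding factor, so read the factors off the fibres through the nonzero entry T[0,0,1] = 1.
The mode-1 fibre T[:,0,1] = [1, -1] gives a = [1, -1] (primitive direction); the mode-2 fibre T[0,:,1] = [1, 1, -1] gives b = [1, 1, -1]; then c[k] = T[0,0,k] / (a[0]·b[0]) = [0, 1, -2] / 1 = [0, 1, -2].
Expanding [1, -1] (x) [1, 1, -1] (x) [0, 1, -2] reproduces all 18 entries of T, so T = [1, -1] (x) [1, 1, -1] (x) [0, 1, -2] and rank(T) ≤ 1.
Equivalently every frontal slice T[:,:,k] is c[k] times the rank-1 matrix [1, -1] (x) [1, 1, -1]. So T has rank 1 (it is nonzero).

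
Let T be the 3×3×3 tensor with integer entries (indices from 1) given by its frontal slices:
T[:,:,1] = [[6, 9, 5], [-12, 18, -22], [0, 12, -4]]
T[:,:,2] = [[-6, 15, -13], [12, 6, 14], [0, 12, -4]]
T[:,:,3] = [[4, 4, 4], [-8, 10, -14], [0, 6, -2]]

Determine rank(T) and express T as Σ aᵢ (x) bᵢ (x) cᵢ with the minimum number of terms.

rank(T) = 2

Lower bound: the mode-3 unfolding of T (rows indexed by k, columns by (i,j) = (1,1), (1,2), (1,3), (2,1), (2,2), (2,3), (3,1), (3,2), (3,3)) is [[6, 9, 5, -12, 18, -22, 0, 12, -4], [-6, 15, -13, 12, 6, 14, 0, 12, -4], [4, 4, 4, -8, 10, -14, 0, 6, -2]].
There the 2×2 minor on rows k ∈ {1, 2}, columns (i,j) ∈ {(1,1), (1,2)} is det [[6, 9], [-6, 15]] = 144 ≠ 0, so this unfolding has rank ≥ 2; CP rank is at least every unfolding rank, so rank(T) ≥ 2. (Unfolding ranks only ever bound the CP rank from below — rank(T) can be strictly larger than all of them — so the matching upper bound has to come from an explicit 2-term decomposition.)
Upper bound — finding two terms. Write S_k = T[:,:,k] for the frontal slices: S₁ = [[6, 9, 5], [-12, 18, -22], [0, 12, -4]], S₂ = [[-6, 15, -13], [12, 6, 14], [0, 12, -4]], S₃ = [[4, 4, 4], [-8, 10, -14], [0, 6, -2]].
If T = a₁ (x) b₁ (x) c₁ + a₂ (x) b₂ (x) c₂ then each S_k = c₁[k]·a₁b₁ᵀ + c₂[k]·a₂b₂ᵀ. S₁ and S₂ are linearly independent, so a₁b₁ᵀ and a₂b₂ᵀ must span the same plane of matrices: they are the rank-1 matrices of the form x·S₁ + y·S₂.
The 2×2 minor of x·S₁ + y·S₂ on rows {1,2}, columns {1,2} is 216·x² − 216·y² = 216·(x − y)(x + y), vanishing at (x:y) = (1:1) and (1:-1).
M₁ = S₁ + S₂ = [[0, 24, -8], [0, 24, -8], [0, 24, -8]] = 8·[1, 1, 1][0, 3, -1]ᵀ and M₂ = S₁ − S₂ = [[12, -6, 18], [-24, 12, -36], [0, 0, 0]] = 6·[1, -2, 0][2, -1, 3]ᵀ, so take a₁ = [1, 1, 1], b₁ = [0, 3, -1], a₂ = [1, -2, 0], b₂ = [2, -1, 3].
Each slice is an integer combination of E₁ = a₁b₁ᵀ and E₂ = a₂b₂ᵀ: S₁ = 4·E₁ + 3·E₂, S₂ = 4·E₁ − 3·E₂, S₃ = 2·E₁ + 2·E₂; reading off coefficients, c₁ = [4, 4, 2] and c₂ = [3, -3, 2].
Hence T = [1, 1, 1] (x) [0, 3, -1] (x) [4, 4, 2] + [1, -2, 0] (x) [2, -1, 3] (x) [3, -3, 2], so rank(T) ≤ 2.
These bounds meet, so rank(T) = 2.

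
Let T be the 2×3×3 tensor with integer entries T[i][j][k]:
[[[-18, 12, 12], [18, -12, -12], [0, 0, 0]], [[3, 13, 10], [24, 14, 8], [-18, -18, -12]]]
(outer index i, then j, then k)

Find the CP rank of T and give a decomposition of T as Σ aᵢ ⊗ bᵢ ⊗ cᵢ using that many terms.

Lower bound: the mode-2 unfolding of T (rows indexed by j, columns by (i,k) = (0,0), (0,1), (0,2), (1,0), (1,1), (1,2)) is [[-18, 12, 12, 3, 13, 10], [18, -12, -12, 24, 14, 8], [0, 0, 0, -18, -18, -12]].
There the 2×2 minor on rows j ∈ {0, 1}, columns (i,k) ∈ {(0,0), (1,0)} is det [[-18, 3], [18, 24]] = -486 ≠ 0, so this unfolding has rank ≥ 2; CP rank is at least every unfolding rank, so rank(T) ≥ 2. (This is only a lower bound: in general the CP rank may exceed every unfolding rank, so we still need to exhibit 2 rank-1 terms summing to T.)
Upper bound — finding two terms. Write S_k = T[:,:,k] for the frontal slices: S₀ = [[-18, 18, 0], [3, 24, -18]], S₁ = [[12, -12, 0], [13, 14, -18]], S₂ = [[12, -12, 0], [10, 8, -12]].
If T = a₁ ⊗ b₁ ⊗ c₁ + a₂ ⊗ b₂ ⊗ c₂ then each S_k = c₁[k]·a₁b₁ᵀ + c₂[k]·a₂b₂ᵀ. S₀ and S₁ are linearly independent, so a₁b₁ᵀ and a₂b₂ᵀ must span the same plane of matrices: they are the rank-1 matrices of the form x·S₀ + y·S₁.
The 2×2 minor of x·S₀ + y·S₁ on rows {0,1}, columns {0,1} is −486·x² − 162·xy + 324·y² = (-162)·(3·x − 2·y)(x + y), vanishing at (x:y) = (2:3) and (1:-1).
M₁ = 2·S₀ + 3·S₁ = [[0, 0, 0], [45, 90, -90]] = 45·[0, 1][1, 2, -2]ᵀ and M₂ = S₀ − S₁ = [[-30, 30, 0], [-10, 10, 0]] = (-10)·[3, 1][1, -1, 0]ᵀ, so take a₁ = [0, 1], b₁ = [1, 2, -2], a₂ = [3, 1], b₂ = [1, -1, 0].
Each slice is an integer combination of E₁ = a₁b₁ᵀ and E₂ = a₂b₂ᵀ: S₀ = 9·E₁ − 6·E₂, S₁ = 9·E₁ + 4·E₂, S₂ = 6·E₁ + 4·E₂; reading off coefficients, c₁ = [9, 9, 6] and c₂ = [-6, 4, 4].
Hence T = [0, 1] ⊗ [1, 2, -2] ⊗ [9, 9, 6] + [3, 1] ⊗ [1, -1, 0] ⊗ [-6, 4, 4], so rank(T) ≤ 2.
These bounds meet, so rank(T) = 2.

rank(T) = 2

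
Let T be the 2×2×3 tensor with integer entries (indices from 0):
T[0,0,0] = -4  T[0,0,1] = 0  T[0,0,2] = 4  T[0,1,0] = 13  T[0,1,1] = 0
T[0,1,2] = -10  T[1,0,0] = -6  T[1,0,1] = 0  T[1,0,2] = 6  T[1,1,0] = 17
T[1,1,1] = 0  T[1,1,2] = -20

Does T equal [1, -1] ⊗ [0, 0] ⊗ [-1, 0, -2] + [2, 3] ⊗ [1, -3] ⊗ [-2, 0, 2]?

No

Reconstruct entry (0,1,0) from the claimed factors: Σₗ aₗ[0]bₗ[1]cₗ[0] = (1)·(0)·(-1) + (2)·(-3)·(-2) = 12, but T[0,1,0] = 13. The claim is false.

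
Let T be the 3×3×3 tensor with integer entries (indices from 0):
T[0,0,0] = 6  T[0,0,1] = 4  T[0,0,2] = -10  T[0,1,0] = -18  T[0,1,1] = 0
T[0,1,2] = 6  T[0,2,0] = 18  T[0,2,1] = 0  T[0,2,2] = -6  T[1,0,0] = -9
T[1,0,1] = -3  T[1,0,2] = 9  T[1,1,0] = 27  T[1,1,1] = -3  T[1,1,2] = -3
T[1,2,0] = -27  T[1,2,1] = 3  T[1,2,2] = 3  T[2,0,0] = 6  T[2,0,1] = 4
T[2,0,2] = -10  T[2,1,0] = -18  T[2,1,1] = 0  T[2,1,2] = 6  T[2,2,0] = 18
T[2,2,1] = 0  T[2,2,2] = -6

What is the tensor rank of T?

2

Lower bound: in the mode-3 unfolding of T (rows indexed by k, columns by (i,j)) the 2×2 minor on rows k ∈ {0, 1}, columns (i,j) ∈ {(0,0), (0,1)} is det [[6, -18], [4, 0]] = 72 ≠ 0, so that unfolding has rank ≥ 2 and hence rank(T) ≥ 2 (CP rank is at least every unfolding rank, though it can be larger).
Upper bound: with S_k = T[:,:,k], the two rank-1 terms a₁b₁ᵀ, a₂b₂ᵀ are the rank-1 members of the pencil x·S₀ + y·S₁.
The 2×2 minor of x·S₀ + y·S₁ on rows {0,1}, columns {0,1} is 36·xy − 12·y² = 12·(3·x − y)(y), vanishing at (x:y) = (1:3) and (1:0).
M₁ = S₀ + 3·S₁ = [[18, -18, 18], [-18, 18, -18], [18, -18, 18]] = 18·[1, -1, 1][1, -1, 1]ᵀ and M₂ = S₀ = [[6, -18, 18], [-9, 27, -27], [6, -18, 18]] = 3·[2, -3, 2][1, -3, 3]ᵀ, so take a₁ = [1, -1, 1], b₁ = [1, -1, 1], a₂ = [2, -3, 2], b₂ = [1, -3, 3].
Each slice is an integer combination of E₁ = a₁b₁ᵀ and E₂ = a₂b₂ᵀ: S₀ = 3·E₂, S₁ = 6·E₁ − E₂, S₂ = −12·E₁ + E₂; reading off coefficients, c₁ = [0, 6, -12] and c₂ = [3, -1, 1].
Hence T = [1, -1, 1] ⊗ [1, -1, 1] ⊗ [0, 6, -12] + [2, -3, 2] ⊗ [1, -3, 3] ⊗ [3, -1, 1], so rank(T) ≤ 2.
These bounds meet, so rank(T) = 2.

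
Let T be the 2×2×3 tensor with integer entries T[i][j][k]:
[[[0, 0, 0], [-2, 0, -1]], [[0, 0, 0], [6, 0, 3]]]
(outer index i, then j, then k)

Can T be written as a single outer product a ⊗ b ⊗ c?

If T = a ⊗ b ⊗ c then every fibre of T is a multiple of the corresponding factor, so read the factors off the fibres through the nonzero entry T[0,1,0] = -2.
The mode-1 fibre T[:,1,0] = [-2, 6] gives a = (1, -3) (primitive direction); the mode-2 fibre T[0,:,0] = [0, -2] gives b = (0, 1); then c[k] = T[0,1,k] / (a[0]·b[1]) = [-2, 0, -1] / 1 = (-2, 0, -1).
Expanding (1, -3) ⊗ (0, 1) ⊗ (-2, 0, -1) reproduces all 12 entries of T, so T = (1, -3) ⊗ (0, 1) ⊗ (-2, 0, -1) and rank(T) ≤ 1.
Equivalently every frontal slice T[:,:,k] is c[k] times the rank-1 matrix (1, -3) ⊗ (0, 1). So T has rank 1 (it is nonzero).

Yes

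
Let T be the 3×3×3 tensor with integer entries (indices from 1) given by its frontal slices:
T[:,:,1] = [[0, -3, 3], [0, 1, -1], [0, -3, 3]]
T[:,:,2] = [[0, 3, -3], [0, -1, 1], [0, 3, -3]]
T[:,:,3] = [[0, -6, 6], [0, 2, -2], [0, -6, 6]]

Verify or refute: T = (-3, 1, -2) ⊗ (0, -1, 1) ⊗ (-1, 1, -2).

Reconstruct entry (3,2,1) from the claimed factors: Σₗ aₗ[3]bₗ[2]cₗ[1] = (-2)·(-1)·(-1) = -2, but T[3,2,1] = -3. The claim is false.

No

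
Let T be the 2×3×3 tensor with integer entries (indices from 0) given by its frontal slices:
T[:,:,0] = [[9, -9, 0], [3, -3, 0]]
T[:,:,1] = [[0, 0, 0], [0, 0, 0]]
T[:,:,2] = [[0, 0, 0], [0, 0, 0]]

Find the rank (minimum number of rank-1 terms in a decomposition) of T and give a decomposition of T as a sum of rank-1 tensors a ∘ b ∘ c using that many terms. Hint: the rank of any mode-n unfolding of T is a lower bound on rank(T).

Lower bound: T ≠ 0 (e.g. T[0,0,0] = 9), so rank(T) ≥ 1.
Upper bound: if T = a ∘ b ∘ c then every fibre of T is a multiple of the corresponding factor, so read the factors off the fibres through the nonzero entry T[0,0,0] = 9.
The mode-1 fibre T[:,0,0] = [9, 3] gives a = [3, 1] (primitive direction); the mode-2 fibre T[0,:,0] = [9, -9, 0] gives b = [1, -1, 0]; then c[k] = T[0,0,k] / (a[0]·b[0]) = [9, 0, 0] / 3 = [3, 0, 0].
Expanding [3, 1] ∘ [1, -1, 0] ∘ [3, 0, 0] reproduces all 18 entries of T, so T = [3, 1] ∘ [1, -1, 0] ∘ [3, 0, 0] and rank(T) ≤ 1.
These bounds meet, so rank(T) = 1.

rank(T) = 1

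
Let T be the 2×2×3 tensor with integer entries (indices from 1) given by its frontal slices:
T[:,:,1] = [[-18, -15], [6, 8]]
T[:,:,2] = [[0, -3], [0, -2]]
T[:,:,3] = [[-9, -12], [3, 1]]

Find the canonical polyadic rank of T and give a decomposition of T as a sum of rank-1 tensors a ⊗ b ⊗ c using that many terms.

rank(T) = 2

Lower bound: the mode-1 unfolding of T (rows indexed by i, columns by (j,k) = (1,1), (1,2), (1,3), (2,1), (2,2), (2,3)) is [[-18, 0, -9, -15, -3, -12], [6, 0, 3, 8, -2, 1]].
There the 2×2 minor on rows i ∈ {1, 2}, columns (j,k) ∈ {(1,1), (2,1)} is det [[-18, -15], [6, 8]] = -54 ≠ 0, so this unfolding has rank ≥ 2; CP rank is at least every unfolding rank, so rank(T) ≥ 2. (Unfolding ranks only ever bound the CP rank from below — rank(T) can be strictly larger than all of them — so the matching upper bound has to come from an explicit 2-term decomposition.)
Upper bound — finding two terms. Write S_k = T[:,:,k] for the frontal slices: S₁ = [[-18, -15], [6, 8]], S₂ = [[0, -3], [0, -2]], S₃ = [[-9, -12], [3, 1]].
If T = a₁ ⊗ b₁ ⊗ c₁ + a₂ ⊗ b₂ ⊗ c₂ then each S_k = c₁[k]·a₁b₁ᵀ + c₂[k]·a₂b₂ᵀ. S₁ and S₂ are linearly independent, so a₁b₁ᵀ and a₂b₂ᵀ must span the same plane of matrices: they are the rank-1 matrices of the form x·S₁ + y·S₂.
det(x·S₁ + y·S₂) is −54·x² + 54·xy = (-54)·(x − y)(x), vanishing at (x:y) = (1:1) and (0:1).
M₁ = S₁ + S₂ = [[-18, -18], [6, 6]] = (-6)·[3, -1][1, 1]ᵀ and M₂ = S₂ = [[0, -3], [0, -2]] = −[3, 2][0, 1]ᵀ, so take a₁ = [3, -1], b₁ = [1, 1], a₂ = [3, 2], b₂ = [0, 1].
Each slice is an integer combination of E₁ = a₁b₁ᵀ and E₂ = a₂b₂ᵀ: S₁ = −6·E₁ + E₂, S₂ = −E₂, S₃ = −3·E₁ − E₂; reading off coefficients, c₁ = [-6, 0, -3] and c₂ = [1, -1, -1].
Hence T = [3, -1] ⊗ [1, 1] ⊗ [-6, 0, -3] + [3, 2] ⊗ [0, 1] ⊗ [1, -1, -1], so rank(T) ≤ 2.
These bounds meet, so rank(T) = 2.
Check entry T[1,1,1] = -18: (3)·(1)·(-6) + (3)·(0)·(1) = -18.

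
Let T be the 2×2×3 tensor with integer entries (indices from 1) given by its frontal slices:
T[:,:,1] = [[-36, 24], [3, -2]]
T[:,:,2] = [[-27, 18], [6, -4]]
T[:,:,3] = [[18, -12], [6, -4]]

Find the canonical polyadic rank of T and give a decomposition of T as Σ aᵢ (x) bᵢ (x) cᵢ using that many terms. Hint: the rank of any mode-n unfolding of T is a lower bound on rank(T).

Lower bound: in the mode-1 unfolding of T (rows indexed by i, columns by (j,k)) the 2×2 minor on rows i ∈ {1, 2}, columns (j,k) ∈ {(1,1), (1,2)} is det [[-36, -27], [3, 6]] = -135 ≠ 0, so that unfolding has rank ≥ 2 and hence rank(T) ≥ 2 (CP rank is at least every unfolding rank, though it can be larger).
Upper bound: T[:,j,:] = b[j]·M for every slice, with b = [3, -2] and M = [[-12, -9, 6], [1, 2, 2]] (rows i, columns k).
Splitting M by its rows (i = 1, 2), M = [1, 0][-12, -9, 6]ᵀ + [0, 1][1, 2, 2]ᵀ.
Hence T = [1, 0] (x) [3, -2] (x) [-12, -9, 6] + [0, 1] (x) [3, -2] (x) [1, 2, 2], so rank(T) ≤ 2.
These bounds meet, so rank(T) = 2.

rank(T) = 2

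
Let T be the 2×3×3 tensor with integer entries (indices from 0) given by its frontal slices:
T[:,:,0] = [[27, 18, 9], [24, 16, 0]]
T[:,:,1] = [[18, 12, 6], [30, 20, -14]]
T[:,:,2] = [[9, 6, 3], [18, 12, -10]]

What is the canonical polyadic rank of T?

Lower bound: in the mode-1 unfolding of T (rows indexed by i, columns by (j,k)) the 2×2 minor on rows i ∈ {0, 1}, columns (j,k) ∈ {(0,0), (0,1)} is det [[27, 18], [24, 30]] = 378 ≠ 0, so that unfolding has rank ≥ 2 and hence rank(T) ≥ 2 (CP rank is at least every unfolding rank, though it can be larger).
Upper bound: with S_k = T[:,:,k], the two rank-1 terms a₁b₁ᵀ, a₂b₂ᵀ are the rank-1 members of the pencil x·S₀ + y·S₁.
The 2×2 minor of x·S₀ + y·S₁ on rows {0,1}, columns {0,2} is −216·x² − 792·xy − 432·y² = (-72)·(x + 3·y)(3·x + 2·y), vanishing at (x:y) = (3:-1) and (2:-3).
M₁ = 3·S₀ − S₁ = [[63, 42, 21], [42, 28, 14]] = 7·(3, 2)(3, 2, 1)ᵀ and M₂ = 2·S₀ − 3·S₁ = [[0, 0, 0], [-42, -28, 42]] = (-14)·(0, 1)(3, 2, -3)ᵀ, so take a₁ = (3, 2), b₁ = (3, 2, 1), a₂ = (0, 1), b₂ = (3, 2, -3).
Each slice is an integer combination of E₁ = a₁b₁ᵀ and E₂ = a₂b₂ᵀ: S₀ = 3·E₁ + 2·E₂, S₁ = 2·E₁ + 6·E₂, S₂ = E₁ + 4·E₂; reading off coefficients, c₁ = (3, 2, 1) and c₂ = (2, 6, 4).
Hence T = (3, 2) ⊗ (3, 2, 1) ⊗ (3, 2, 1) + (0, 1) ⊗ (3, 2, -3) ⊗ (2, 6, 4), so rank(T) ≤ 2.
These bounds meet, so rank(T) = 2.

2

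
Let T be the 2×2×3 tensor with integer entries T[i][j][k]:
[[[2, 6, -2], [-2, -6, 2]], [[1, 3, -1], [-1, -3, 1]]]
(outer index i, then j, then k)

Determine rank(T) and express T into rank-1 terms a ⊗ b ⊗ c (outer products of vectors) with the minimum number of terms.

rank(T) = 1

Lower bound: T ≠ 0 (e.g. T[0,0,0] = 2), so rank(T) ≥ 1.
Upper bound: if T = a ⊗ b ⊗ c then every fibre of T is a multiple of the corresponding factor, so read the factors off the fibres through the nonzero entry T[0,0,0] = 2.
The mode-1 fibre T[:,0,0] = [2, 1] gives a = [2, 1] (primitive direction); the mode-2 fibre T[0,:,0] = [2, -2] gives b = [1, -1]; then c[k] = T[0,0,k] / (a[0]·b[0]) = [2, 6, -2] / 2 = [1, 3, -1].
Expanding [2, 1] ⊗ [1, -1] ⊗ [1, 3, -1] reproduces all 12 entries of T, so T = [2, 1] ⊗ [1, -1] ⊗ [1, 3, -1] and rank(T) ≤ 1.
These bounds meet, so rank(T) = 1.
Check entry T[1,0,2] = -1: (1)·(1)·(-1) = -1.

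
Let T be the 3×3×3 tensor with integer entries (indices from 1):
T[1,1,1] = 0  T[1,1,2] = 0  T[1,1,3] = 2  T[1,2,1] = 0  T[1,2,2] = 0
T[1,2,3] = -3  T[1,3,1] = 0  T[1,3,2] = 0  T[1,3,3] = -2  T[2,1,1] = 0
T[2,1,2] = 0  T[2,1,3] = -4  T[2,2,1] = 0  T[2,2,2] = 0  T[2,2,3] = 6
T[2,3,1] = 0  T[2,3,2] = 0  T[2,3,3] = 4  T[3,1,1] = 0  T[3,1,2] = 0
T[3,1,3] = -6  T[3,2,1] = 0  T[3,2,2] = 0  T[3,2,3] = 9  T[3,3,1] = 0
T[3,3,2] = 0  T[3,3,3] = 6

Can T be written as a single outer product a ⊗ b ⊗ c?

Yes

The mode-1 fibre T[:,1,3] = [2, -4, -6] gives a = (1, -2, -3) (primitive direction); the mode-2 fibre T[1,:,3] = [2, -3, -2] gives b = (2, -3, -2); then c[k] = T[1,1,k] / (a[1]·b[1]) = [0, 0, 2] / 2 = (0, 0, 1).
Expanding (1, -2, -3) ⊗ (2, -3, -2) ⊗ (0, 0, 1) reproduces all 27 entries of T, so T = (1, -2, -3) ⊗ (2, -3, -2) ⊗ (0, 0, 1) and rank(T) ≤ 1.
Equivalently every frontal slice T[:,:,k] is c[k] times the rank-1 matrix (1, -2, -3) ⊗ (2, -3, -2). So T has rank 1 (it is nonzero).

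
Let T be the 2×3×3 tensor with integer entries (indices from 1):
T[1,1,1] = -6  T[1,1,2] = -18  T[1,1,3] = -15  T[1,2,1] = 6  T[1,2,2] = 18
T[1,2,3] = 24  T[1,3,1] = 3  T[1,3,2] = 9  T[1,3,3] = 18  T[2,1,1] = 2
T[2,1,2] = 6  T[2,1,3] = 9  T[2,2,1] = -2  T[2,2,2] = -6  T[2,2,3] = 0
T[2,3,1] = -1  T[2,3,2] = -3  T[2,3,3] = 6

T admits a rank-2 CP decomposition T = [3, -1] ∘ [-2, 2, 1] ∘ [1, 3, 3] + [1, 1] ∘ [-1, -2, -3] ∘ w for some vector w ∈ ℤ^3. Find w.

w = [0, 0, -3]

Subtract the known terms from T to get the rank-1 residual R = [1, 1] ∘ [-1, -2, -3] ∘ w, so R[i,j,k] = a[i]·b[j]·w[k]. Pick indices with nonzero a[1]·b[1] = (1)·(-1) = -1. Only the fibre through (1,1,·) is needed: R[1,1,:] = T[1,1,:] − Σₗ aₗ[1]bₗ[1]cₗ = [-6, -18, -15] − (3)·(-2)·[1, 3, 3] = [0, 0, 3]. Then w[k] = R[1,1,k] / -1 for each k, giving w = [0, 0, 3] / -1 = [0, 0, -3].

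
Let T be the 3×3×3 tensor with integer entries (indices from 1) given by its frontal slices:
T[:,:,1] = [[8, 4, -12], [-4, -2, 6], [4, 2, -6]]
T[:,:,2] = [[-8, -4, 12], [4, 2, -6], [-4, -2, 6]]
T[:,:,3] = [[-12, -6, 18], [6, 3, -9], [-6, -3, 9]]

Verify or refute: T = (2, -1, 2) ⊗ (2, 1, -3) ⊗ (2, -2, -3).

No

Reconstruct entry (3,1,1) from the claimed factors: Σₗ aₗ[3]bₗ[1]cₗ[1] = (2)·(2)·(2) = 8, but T[3,1,1] = 4. The claim is false.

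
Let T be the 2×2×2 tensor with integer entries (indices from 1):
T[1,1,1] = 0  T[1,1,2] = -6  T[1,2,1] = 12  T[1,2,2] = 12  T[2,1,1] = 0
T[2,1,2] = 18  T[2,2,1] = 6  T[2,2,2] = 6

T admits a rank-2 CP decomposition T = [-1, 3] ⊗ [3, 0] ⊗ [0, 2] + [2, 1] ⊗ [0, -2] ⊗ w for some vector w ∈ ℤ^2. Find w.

w = [-3, -3]

Subtract the known terms from T to get the rank-1 residual R = [2, 1] ⊗ [0, -2] ⊗ w, so R[i,j,k] = a[i]·b[j]·w[k]. Pick indices with nonzero a[1]·b[2] = (2)·(-2) = -4. Only the fibre through (1,2,·) is needed: R[1,2,:] = T[1,2,:] − Σₗ aₗ[1]bₗ[2]cₗ = [12, 12] − (-1)·(0)·[0, 2] = [12, 12]. Then w[k] = R[1,2,k] / -4 for each k, giving w = [12, 12] / -4 = [-3, -3].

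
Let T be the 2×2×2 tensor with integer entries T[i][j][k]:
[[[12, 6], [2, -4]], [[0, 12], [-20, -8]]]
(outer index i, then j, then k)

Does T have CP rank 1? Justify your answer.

The mode-1 unfolding of T (rows indexed by i, columns by (j,k) = (0,0), (0,1), (1,0), (1,1)) is [[12, 6, 2, -4], [0, 12, -20, -8]].
There the 2×2 minor on rows i ∈ {0, 1}, columns (j,k) ∈ {(0,0), (0,1)} is det [[12, 6], [0, 12]] = 144 ≠ 0, so this unfolding has rank ≥ 2; CP rank is at least every unfolding rank, so rank(T) ≥ 2.
In particular rank(T) ≥ 2 > 1, so T is not rank-1.

No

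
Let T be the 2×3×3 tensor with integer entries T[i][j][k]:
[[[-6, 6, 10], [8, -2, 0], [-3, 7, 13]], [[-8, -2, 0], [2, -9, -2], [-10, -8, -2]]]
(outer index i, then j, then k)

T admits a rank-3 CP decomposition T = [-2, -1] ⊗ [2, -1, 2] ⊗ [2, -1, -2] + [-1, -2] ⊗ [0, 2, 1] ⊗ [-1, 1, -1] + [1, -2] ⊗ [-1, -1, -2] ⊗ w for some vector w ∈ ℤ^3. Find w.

w = [-2, -2, -2]

Subtract the known terms from T to get the rank-1 residual R = [1, -2] ⊗ [-1, -1, -2] ⊗ w, so R[i,j,k] = a[i]·b[j]·w[k]. Pick indices with nonzero a[0]·b[0] = (1)·(-1) = -1. Only the fibre through (0,0,·) is needed: R[0,0,:] = T[0,0,:] − Σₗ aₗ[0]bₗ[0]cₗ = [-6, 6, 10] − (-2)·(2)·[2, -1, -2] − (-1)·(0)·[-1, 1, -1] = [2, 2, 2]. Then w[k] = R[0,0,k] / -1 for each k, giving w = [2, 2, 2] / -1 = [-2, -2, -2].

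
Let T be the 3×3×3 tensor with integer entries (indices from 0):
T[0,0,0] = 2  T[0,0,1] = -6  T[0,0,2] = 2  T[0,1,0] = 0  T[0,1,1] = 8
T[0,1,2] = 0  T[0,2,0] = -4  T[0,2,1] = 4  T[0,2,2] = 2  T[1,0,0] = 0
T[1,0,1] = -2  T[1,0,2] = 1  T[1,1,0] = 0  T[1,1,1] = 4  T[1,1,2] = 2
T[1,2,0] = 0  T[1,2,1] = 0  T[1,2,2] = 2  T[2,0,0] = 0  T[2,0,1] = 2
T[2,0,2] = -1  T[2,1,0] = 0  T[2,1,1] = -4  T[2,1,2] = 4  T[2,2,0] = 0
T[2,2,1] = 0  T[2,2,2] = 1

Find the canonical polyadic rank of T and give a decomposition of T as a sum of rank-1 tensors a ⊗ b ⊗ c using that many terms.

Lower bound: in the mode-2 unfolding of T (rows indexed by j, columns by (i,k)) the 3×3 minor on rows j ∈ {0, 1, 2}, columns (i,k) ∈ {(0,0), (0,1), (0,2)} is det [[2, -6, 2], [0, 8, 0], [-4, 4, 2]] = 96 ≠ 0, so that unfolding has rank ≥ 3 and hence rank(T) ≥ 3 (CP rank is at least every unfolding rank, though it can be larger).
Upper bound: T is a sum of 3 rank-1 terms, T = [1, 0, 0] ⊗ [1, 0, -2] ⊗ [2, -2, 0] + [2, 1, -1] ⊗ [1, -2, 0] ⊗ [0, -2, 1] + [2, 2, 1] ⊗ [0, 2, 1] ⊗ [0, 0, 1] (written with every a and b primitive with positive leading entry and the scale carried by c; CP decompositions are not unique, and this one is verified by expanding entrywise), so rank(T) ≤ 3.
These bounds meet, so rank(T) = 3.

rank(T) = 3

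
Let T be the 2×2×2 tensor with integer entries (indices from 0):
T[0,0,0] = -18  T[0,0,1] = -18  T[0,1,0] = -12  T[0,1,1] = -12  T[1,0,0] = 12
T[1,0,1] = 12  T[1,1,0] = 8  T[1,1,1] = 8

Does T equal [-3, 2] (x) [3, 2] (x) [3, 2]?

Reconstruct entry (0,0,0) from the claimed factors: Σₗ aₗ[0]bₗ[0]cₗ[0] = (-3)·(3)·(3) = -27, but T[0,0,0] = -18. The claim is false.

No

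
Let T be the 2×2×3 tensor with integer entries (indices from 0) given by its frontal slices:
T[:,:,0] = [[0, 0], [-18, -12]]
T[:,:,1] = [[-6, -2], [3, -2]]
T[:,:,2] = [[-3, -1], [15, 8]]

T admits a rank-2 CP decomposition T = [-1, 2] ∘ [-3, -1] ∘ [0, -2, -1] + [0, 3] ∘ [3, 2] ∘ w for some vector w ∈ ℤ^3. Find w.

Subtract the known terms from T to get the rank-1 residual R = [0, 3] ∘ [3, 2] ∘ w, so R[i,j,k] = a[i]·b[j]·w[k]. Pick indices with nonzero a[1]·b[0] = (3)·(3) = 9. Only the fibre through (1,0,·) is needed: R[1,0,:] = T[1,0,:] − Σₗ aₗ[1]bₗ[0]cₗ = [-18, 3, 15] − (2)·(-3)·[0, -2, -1] = [-18, -9, 9]. Then w[k] = R[1,0,k] / 9 for each k, giving w = [-18, -9, 9] / 9 = [-2, -1, 1].

w = [-2, -1, 1]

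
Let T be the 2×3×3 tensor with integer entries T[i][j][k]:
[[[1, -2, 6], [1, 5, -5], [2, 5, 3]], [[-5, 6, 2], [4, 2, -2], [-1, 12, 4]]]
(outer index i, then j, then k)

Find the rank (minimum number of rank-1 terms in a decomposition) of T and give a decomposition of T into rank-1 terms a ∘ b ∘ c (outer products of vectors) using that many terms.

rank(T) = 3

Lower bound: the mode-2 unfolding of T (rows indexed by j, columns by (i,k) = (0,0), (0,1), (0,2), (1,0), (1,1), (1,2)) is [[1, -2, 6, -5, 6, 2], [1, 5, -5, 4, 2, -2], [2, 5, 3, -1, 12, 4]].
There the 3×3 minor on rows j ∈ {0, 1, 2}, columns (i,k) ∈ {(0,0), (0,1), (0,2)} is det [[1, -2, 6], [1, 5, -5], [2, 5, 3]] = 36 ≠ 0, so this unfolding has rank ≥ 3; CP rank is at least every unfolding rank, so rank(T) ≥ 3. (Unfolding ranks only ever bound the CP rank from below — rank(T) can be strictly larger than all of them — so the matching upper bound has to come from an explicit 3-term decomposition.)
Upper bound: T is a sum of 3 rank-1 terms, T = [1, -2] ∘ [2, -1, 1] ∘ [1, -1, 1] + [1, 1] ∘ [1, -2, -1] ∘ [-1, -2, 2] + [1, 2] ∘ [1, 0, 2] ∘ [0, 2, 2] (one valid choice — decompositions are not unique — normalised so each a, b is primitive with positive first nonzero entry; check it by expanding all entries), so rank(T) ≤ 3.
These bounds meet, so rank(T) = 3.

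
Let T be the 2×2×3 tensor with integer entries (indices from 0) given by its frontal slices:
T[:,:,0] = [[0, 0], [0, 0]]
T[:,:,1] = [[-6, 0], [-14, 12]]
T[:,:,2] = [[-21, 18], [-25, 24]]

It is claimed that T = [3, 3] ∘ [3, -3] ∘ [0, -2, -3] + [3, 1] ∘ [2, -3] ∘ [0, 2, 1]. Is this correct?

Reconstruct entrywise from the claimed factors. For example, T[0,0,0] = 0 and Σₗ aₗ[0]bₗ[0]cₗ[0] = (3)·(3)·(0) + (3)·(2)·(0) = 0; checking all 12 entries, every one matches. The claim holds.

Yes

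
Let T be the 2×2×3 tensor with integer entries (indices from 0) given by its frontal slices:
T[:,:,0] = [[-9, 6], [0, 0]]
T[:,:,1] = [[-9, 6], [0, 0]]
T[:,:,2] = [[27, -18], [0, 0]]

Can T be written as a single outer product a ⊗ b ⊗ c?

Yes

The mode-1 fibre T[:,0,0] = [-9, 0] gives a = [1, 0] (primitive direction); the mode-2 fibre T[0,:,0] = [-9, 6] gives b = [3, -2]; then c[k] = T[0,0,k] / (a[0]·b[0]) = [-9, -9, 27] / 3 = [-3, -3, 9].
Expanding [1, 0] ⊗ [3, -2] ⊗ [-3, -3, 9] reproduces all 12 entries of T, so T = [1, 0] ⊗ [3, -2] ⊗ [-3, -3, 9] and rank(T) ≤ 1.
Equivalently every frontal slice T[:,:,k] is c[k] times the rank-1 matrix [1, 0] ⊗ [3, -2]. So T has rank 1 (it is nonzero).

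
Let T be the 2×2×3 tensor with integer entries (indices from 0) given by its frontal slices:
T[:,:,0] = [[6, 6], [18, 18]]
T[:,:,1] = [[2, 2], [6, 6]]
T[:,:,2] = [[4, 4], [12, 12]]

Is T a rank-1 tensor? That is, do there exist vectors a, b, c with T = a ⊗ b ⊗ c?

Yes

If T = a ⊗ b ⊗ c then every fibre of T is a multiple of the corresponding factor, so read the factors off the fibres through the nonzero entry T[0,0,0] = 6.
The mode-1 fibre T[:,0,0] = [6, 18] gives a = [1, 3] (primitive direction); the mode-2 fibre T[0,:,0] = [6, 6] gives b = [1, 1]; then c[k] = T[0,0,k] / (a[0]·b[0]) = [6, 2, 4] / 1 = [6, 2, 4].
Expanding [1, 3] ⊗ [1, 1] ⊗ [6, 2, 4] reproduces all 12 entries of T, so T = [1, 3] ⊗ [1, 1] ⊗ [6, 2, 4] and rank(T) ≤ 1.
Equivalently every frontal slice T[:,:,k] is c[k] times the rank-1 matrix [1, 3] ⊗ [1, 1]. So T has rank 1 (it is nonzero).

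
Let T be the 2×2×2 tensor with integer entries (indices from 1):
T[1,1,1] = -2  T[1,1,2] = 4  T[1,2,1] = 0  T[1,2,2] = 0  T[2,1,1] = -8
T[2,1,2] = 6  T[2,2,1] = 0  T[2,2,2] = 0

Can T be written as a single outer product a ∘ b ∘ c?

The mode-1 unfolding of T (rows indexed by i, columns by (j,k) = (1,1), (1,2), (2,1), (2,2)) is [[-2, 4, 0, 0], [-8, 6, 0, 0]].
There the 2×2 minor on rows i ∈ {1, 2}, columns (j,k) ∈ {(1,1), (1,2)} is det [[-2, 4], [-8, 6]] = 20 ≠ 0, so this unfolding has rank ≥ 2; CP rank is at least every unfolding rank, so rank(T) ≥ 2.
In particular rank(T) ≥ 2 > 1, so T is not rank-1.

No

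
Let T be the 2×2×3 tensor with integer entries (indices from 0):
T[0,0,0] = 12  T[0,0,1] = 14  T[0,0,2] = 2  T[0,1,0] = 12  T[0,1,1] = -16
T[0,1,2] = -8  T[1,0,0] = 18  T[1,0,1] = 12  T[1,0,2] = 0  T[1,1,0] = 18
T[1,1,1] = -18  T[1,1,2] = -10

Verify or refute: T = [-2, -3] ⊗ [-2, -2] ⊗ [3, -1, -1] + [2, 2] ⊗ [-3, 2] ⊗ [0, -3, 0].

Reconstruct entry (0,0,2) from the claimed factors: Σₗ aₗ[0]bₗ[0]cₗ[2] = (-2)·(-2)·(-1) + (2)·(-3)·(0) = -4, but T[0,0,2] = 2. The claim is false.

No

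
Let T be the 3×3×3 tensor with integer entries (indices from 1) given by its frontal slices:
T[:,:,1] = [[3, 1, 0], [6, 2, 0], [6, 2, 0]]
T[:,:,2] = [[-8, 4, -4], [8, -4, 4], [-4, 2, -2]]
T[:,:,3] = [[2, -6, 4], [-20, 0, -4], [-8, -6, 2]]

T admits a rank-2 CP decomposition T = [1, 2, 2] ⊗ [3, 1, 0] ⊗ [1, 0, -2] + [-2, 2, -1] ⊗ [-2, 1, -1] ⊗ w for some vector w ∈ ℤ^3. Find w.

w = [0, -2, 2]

Subtract the known terms from T to get the rank-1 residual R = [-2, 2, -1] ⊗ [-2, 1, -1] ⊗ w, so R[i,j,k] = a[i]·b[j]·w[k]. Pick indices with nonzero a[1]·b[1] = (-2)·(-2) = 4. Only the fibre through (1,1,·) is needed: R[1,1,:] = T[1,1,:] − Σₗ aₗ[1]bₗ[1]cₗ = [3, -8, 2] − (1)·(3)·[1, 0, -2] = [0, -8, 8]. Then w[k] = R[1,1,k] / 4 for each k, giving w = [0, -8, 8] / 4 = [0, -2, 2].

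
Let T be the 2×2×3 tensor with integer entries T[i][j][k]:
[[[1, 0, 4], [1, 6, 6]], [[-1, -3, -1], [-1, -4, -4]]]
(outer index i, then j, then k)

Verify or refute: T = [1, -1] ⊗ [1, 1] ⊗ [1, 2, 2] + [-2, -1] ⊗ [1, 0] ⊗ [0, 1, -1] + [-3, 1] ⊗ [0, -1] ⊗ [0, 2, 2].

No

Reconstruct entry (0,1,1) from the claimed factors: Σₗ aₗ[0]bₗ[1]cₗ[1] = (1)·(1)·(2) + (-2)·(0)·(1) + (-3)·(-1)·(2) = 8, but T[0,1,1] = 6. The claim is false.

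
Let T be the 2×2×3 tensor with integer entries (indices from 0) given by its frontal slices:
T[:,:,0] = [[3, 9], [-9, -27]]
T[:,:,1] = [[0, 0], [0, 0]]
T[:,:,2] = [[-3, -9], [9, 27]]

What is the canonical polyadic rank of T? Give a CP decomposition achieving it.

Lower bound: T ≠ 0 (e.g. T[0,0,0] = 3), so rank(T) ≥ 1.
Upper bound: if T = a (x) b (x) c then every fibre of T is a multiple of the corresponding factor, so read the factors off the fibres through the nonzero entry T[0,0,0] = 3.
The mode-1 fibre T[:,0,0] = [3, -9] gives a = [1, -3] (primitive direction); the mode-2 fibre T[0,:,0] = [3, 9] gives b = [1, 3]; then c[k] = T[0,0,k] / (a[0]·b[0]) = [3, 0, -3] / 1 = [3, 0, -3].
Expanding [1, -3] (x) [1, 3] (x) [3, 0, -3] reproduces all 12 entries of T, so T = [1, -3] (x) [1, 3] (x) [3, 0, -3] and rank(T) ≤ 1.
These bounds meet, so rank(T) = 1.

rank(T) = 1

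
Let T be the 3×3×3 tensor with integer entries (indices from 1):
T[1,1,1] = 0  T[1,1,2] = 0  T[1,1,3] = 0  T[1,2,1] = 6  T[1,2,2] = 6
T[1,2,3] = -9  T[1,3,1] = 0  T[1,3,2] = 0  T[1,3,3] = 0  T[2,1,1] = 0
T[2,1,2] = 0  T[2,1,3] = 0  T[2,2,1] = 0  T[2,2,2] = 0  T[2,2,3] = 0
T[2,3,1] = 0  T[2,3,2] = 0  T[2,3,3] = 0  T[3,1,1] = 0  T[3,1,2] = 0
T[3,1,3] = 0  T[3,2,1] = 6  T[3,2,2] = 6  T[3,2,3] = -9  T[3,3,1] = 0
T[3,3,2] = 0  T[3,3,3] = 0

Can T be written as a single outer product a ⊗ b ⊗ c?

Yes

If T = a ⊗ b ⊗ c then every fibre of T is a multiple of the corresponding factor, so read the factors off the fibres through the nonzero entry T[1,2,1] = 6.
The mode-1 fibre T[:,2,1] = [6, 0, 6] gives a = [1, 0, 1] (primitive direction); the mode-2 fibre T[1,:,1] = [0, 6, 0] gives b = [0, 1, 0]; then c[k] = T[1,2,k] / (a[1]·b[2]) = [6, 6, -9] / 1 = [6, 6, -9].
Expanding [1, 0, 1] ⊗ [0, 1, 0] ⊗ [6, 6, -9] reproduces all 27 entries of T, so T = [1, 0, 1] ⊗ [0, 1, 0] ⊗ [6, 6, -9] and rank(T) ≤ 1.
Equivalently every frontal slice T[:,:,k] is c[k] times the rank-1 matrix [1, 0, 1] ⊗ [0, 1, 0]. So T has rank 1 (it is nonzero).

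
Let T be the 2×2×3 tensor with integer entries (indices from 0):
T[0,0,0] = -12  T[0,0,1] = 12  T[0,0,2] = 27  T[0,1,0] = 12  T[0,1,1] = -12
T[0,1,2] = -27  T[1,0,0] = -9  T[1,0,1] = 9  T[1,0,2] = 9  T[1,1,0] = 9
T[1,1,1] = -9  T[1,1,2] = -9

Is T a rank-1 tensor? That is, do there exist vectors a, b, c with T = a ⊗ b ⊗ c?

No

The mode-1 unfolding of T (rows indexed by i, columns by (j,k) = (0,0), (0,1), (0,2), (1,0), (1,1), (1,2)) is [[-12, 12, 27, 12, -12, -27], [-9, 9, 9, 9, -9, -9]].
There the 2×2 minor on rows i ∈ {0, 1}, columns (j,k) ∈ {(0,0), (0,2)} is det [[-12, 27], [-9, 9]] = 135 ≠ 0, so this unfolding has rank ≥ 2; CP rank is at least every unfolding rank, so rank(T) ≥ 2.
In particular rank(T) ≥ 2 > 1, so T is not rank-1.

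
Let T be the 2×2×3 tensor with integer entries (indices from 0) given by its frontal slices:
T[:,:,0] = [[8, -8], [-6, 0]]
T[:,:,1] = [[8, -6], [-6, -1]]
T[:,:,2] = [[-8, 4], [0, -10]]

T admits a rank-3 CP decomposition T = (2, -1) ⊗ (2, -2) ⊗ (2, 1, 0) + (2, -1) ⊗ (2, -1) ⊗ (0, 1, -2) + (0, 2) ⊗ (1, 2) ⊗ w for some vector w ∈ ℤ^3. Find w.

w = (-1, -1, -2)

Subtract the known terms from T to get the rank-1 residual R = (0, 2) ⊗ (1, 2) ⊗ w, so R[i,j,k] = a[i]·b[j]·w[k]. Pick indices with nonzero a[1]·b[0] = (2)·(1) = 2. Only the fibre through (1,0,·) is needed: R[1,0,:] = T[1,0,:] − Σₗ aₗ[1]bₗ[0]cₗ = [-6, -6, 0] − (-1)·(2)·(2, 1, 0) − (-1)·(2)·(0, 1, -2) = [-2, -2, -4]. Then w[k] = R[1,0,k] / 2 for each k, giving w = [-2, -2, -4] / 2 = (-1, -1, -2).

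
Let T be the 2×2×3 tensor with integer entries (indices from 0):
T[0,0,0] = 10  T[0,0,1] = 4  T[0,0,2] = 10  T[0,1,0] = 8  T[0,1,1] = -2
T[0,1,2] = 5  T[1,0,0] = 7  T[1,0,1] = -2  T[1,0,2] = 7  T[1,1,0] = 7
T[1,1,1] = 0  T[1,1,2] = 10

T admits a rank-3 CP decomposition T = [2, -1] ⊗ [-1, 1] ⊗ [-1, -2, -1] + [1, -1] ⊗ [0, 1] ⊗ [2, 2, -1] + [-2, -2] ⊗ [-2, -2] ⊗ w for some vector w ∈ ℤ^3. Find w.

Subtract the known terms from T to get the rank-1 residual R = [-2, -2] ⊗ [-2, -2] ⊗ w, so R[i,j,k] = a[i]·b[j]·w[k]. Pick indices with nonzero a[0]·b[0] = (-2)·(-2) = 4. Only the fibre through (0,0,·) is needed: R[0,0,:] = T[0,0,:] − Σₗ aₗ[0]bₗ[0]cₗ = [10, 4, 10] − (2)·(-1)·[-1, -2, -1] − (1)·(0)·[2, 2, -1] = [8, 0, 8]. Then w[k] = R[0,0,k] / 4 for each k, giving w = [8, 0, 8] / 4 = [2, 0, 2].

w = [2, 0, 2]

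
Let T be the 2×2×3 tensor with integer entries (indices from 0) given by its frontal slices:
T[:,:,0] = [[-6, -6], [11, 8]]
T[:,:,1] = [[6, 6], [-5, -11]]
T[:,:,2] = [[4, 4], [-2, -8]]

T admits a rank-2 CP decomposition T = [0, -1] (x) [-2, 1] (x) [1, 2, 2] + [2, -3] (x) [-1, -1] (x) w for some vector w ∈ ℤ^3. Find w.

Subtract the known terms from T to get the rank-1 residual R = [2, -3] (x) [-1, -1] (x) w, so R[i,j,k] = a[i]·b[j]·w[k]. Pick indices with nonzero a[0]·b[0] = (2)·(-1) = -2. Only the fibre through (0,0,·) is needed: R[0,0,:] = T[0,0,:] − Σₗ aₗ[0]bₗ[0]cₗ = [-6, 6, 4] − (0)·(-2)·[1, 2, 2] = [-6, 6, 4]. Then w[k] = R[0,0,k] / -2 for each k, giving w = [-6, 6, 4] / -2 = [3, -3, -2].

w = [3, -3, -2]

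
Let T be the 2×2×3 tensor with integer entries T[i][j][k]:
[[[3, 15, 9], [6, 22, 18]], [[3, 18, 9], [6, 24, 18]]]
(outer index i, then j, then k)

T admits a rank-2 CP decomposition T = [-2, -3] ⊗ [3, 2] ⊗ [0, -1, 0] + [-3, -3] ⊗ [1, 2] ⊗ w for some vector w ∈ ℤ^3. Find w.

Subtract the known terms from T to get the rank-1 residual R = [-3, -3] ⊗ [1, 2] ⊗ w, so R[i,j,k] = a[i]·b[j]·w[k]. Pick indices with nonzero a[0]·b[0] = (-3)·(1) = -3. Only the fibre through (0,0,·) is needed: R[0,0,:] = T[0,0,:] − Σₗ aₗ[0]bₗ[0]cₗ = [3, 15, 9] − (-2)·(3)·[0, -1, 0] = [3, 9, 9]. Then w[k] = R[0,0,k] / -3 for each k, giving w = [3, 9, 9] / -3 = [-1, -3, -3].

w = [-1, -3, -3]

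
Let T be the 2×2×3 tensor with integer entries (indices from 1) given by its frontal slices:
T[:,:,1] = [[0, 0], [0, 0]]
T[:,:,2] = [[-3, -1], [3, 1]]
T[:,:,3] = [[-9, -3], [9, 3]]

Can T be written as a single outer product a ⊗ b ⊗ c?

If T = a ⊗ b ⊗ c then every fibre of T is a multiple of the corresponding factor, so read the factors off the fibres through the nonzero entry T[1,1,2] = -3.
The mode-1 fibre T[:,1,2] = [-3, 3] gives a = [1, -1] (primitive direction); the mode-2 fibre T[1,:,2] = [-3, -1] gives b = [3, 1]; then c[k] = T[1,1,k] / (a[1]·b[1]) = [0, -3, -9] / 3 = [0, -1, -3].
Expanding [1, -1] ⊗ [3, 1] ⊗ [0, -1, -3] reproduces all 12 entries of T, so T = [1, -1] ⊗ [3, 1] ⊗ [0, -1, -3] and rank(T) ≤ 1.
Equivalently every frontal slice T[:,:,k] is c[k] times the rank-1 matrix [1, -1] ⊗ [3, 1]. So T has rank 1 (it is nonzero).

Yes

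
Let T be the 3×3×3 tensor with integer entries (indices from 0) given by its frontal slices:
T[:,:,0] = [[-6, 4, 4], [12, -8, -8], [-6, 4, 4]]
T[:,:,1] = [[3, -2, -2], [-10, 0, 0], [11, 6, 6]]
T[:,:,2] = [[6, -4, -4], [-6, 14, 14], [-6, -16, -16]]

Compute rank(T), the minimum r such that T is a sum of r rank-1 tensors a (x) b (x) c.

2

Lower bound: the mode-3 unfolding of T (rows indexed by k, columns by (i,j) = (0,0), (0,1), (0,2), (1,0), (1,1), (1,2), (2,0), (2,1), (2,2)) is [[-6, 4, 4, 12, -8, -8, -6, 4, 4], [3, -2, -2, -10, 0, 0, 11, 6, 6], [6, -4, -4, -6, 14, 14, -6, -16, -16]].
There the 2×2 minor on rows k ∈ {0, 1}, columns (i,j) ∈ {(0,0), (1,0)} is det [[-6, 12], [3, -10]] = 24 ≠ 0, so this unfolding has rank ≥ 2; CP rank is at least every unfolding rank, so rank(T) ≥ 2. (Unfolding ranks only ever bound the CP rank from below — rank(T) can be strictly larger than all of them — so the matching upper bound has to come from an explicit 2-term decomposition.)
Upper bound — finding two terms. Write S_k = T[:,:,k] for the frontal slices: S₀ = [[-6, 4, 4], [12, -8, -8], [-6, 4, 4]], S₁ = [[3, -2, -2], [-10, 0, 0], [11, 6, 6]], S₂ = [[6, -4, -4], [-6, 14, 14], [-6, -16, -16]].
If T = a₁ (x) b₁ (x) c₁ + a₂ (x) b₂ (x) c₂ then each S_k = c₁[k]·a₁b₁ᵀ + c₂[k]·a₂b₂ᵀ. S₀ and S₁ are linearly independent, so a₁b₁ᵀ and a₂b₂ᵀ must span the same plane of matrices: they are the rank-1 matrices of the form x·S₀ + y·S₁.
The 2×2 minor of x·S₀ + y·S₁ on rows {0,1}, columns {0,1} is 40·xy − 20·y² = 20·(2·x − y)(y), vanishing at (x:y) = (1:2) and (1:0).
M₁ = S₀ + 2·S₁ = [[0, 0, 0], [-8, -8, -8], [16, 16, 16]] = (-8)·[0, 1, -2][1, 1, 1]ᵀ and M₂ = S₀ = [[-6, 4, 4], [12, -8, -8], [-6, 4, 4]] = (-2)·[1, -2, 1][3, -2, -2]ᵀ, so take a₁ = [0, 1, -2], b₁ = [1, 1, 1], a₂ = [1, -2, 1], b₂ = [3, -2, -2].
Each slice is an integer combination of E₁ = a₁b₁ᵀ and E₂ = a₂b₂ᵀ: S₀ = −2·E₂, S₁ = −4·E₁ + E₂, S₂ = 6·E₁ + 2·E₂; reading off coefficients, c₁ = [0, -4, 6] and c₂ = [-2, 1, 2].
Hence T = [0, 1, -2] (x) [1, 1, 1] (x) [0, -4, 6] + [1, -2, 1] (x) [3, -2, -2] (x) [-2, 1, 2], so rank(T) ≤ 2.
These bounds meet, so rank(T) = 2.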